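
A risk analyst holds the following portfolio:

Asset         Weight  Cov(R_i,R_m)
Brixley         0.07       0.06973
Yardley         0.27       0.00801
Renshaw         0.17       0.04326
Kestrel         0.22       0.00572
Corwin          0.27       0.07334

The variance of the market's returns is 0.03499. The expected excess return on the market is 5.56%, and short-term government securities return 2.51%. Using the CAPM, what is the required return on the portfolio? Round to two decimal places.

8.14%

β_Brixley = 0.06973 / 0.03499 = 1.9929
β_Yardley = 0.00801 / 0.03499 = 0.2289
β_Renshaw = 0.04326 / 0.03499 = 1.2364
β_Kestrel = 0.00572 / 0.03499 = 0.1635
β_Corwin = 0.07334 / 0.03499 = 2.0960
β_P = Σ w_i β_i = 0.07×1.9929 + 0.27×0.2289 + 0.17×1.2364 + 0.22×0.1635 + 0.27×2.0960 = 1.0134
E(R_P) = R_f + β_P × MRP = 2.51% + 1.0134 × 5.56% = 8.14%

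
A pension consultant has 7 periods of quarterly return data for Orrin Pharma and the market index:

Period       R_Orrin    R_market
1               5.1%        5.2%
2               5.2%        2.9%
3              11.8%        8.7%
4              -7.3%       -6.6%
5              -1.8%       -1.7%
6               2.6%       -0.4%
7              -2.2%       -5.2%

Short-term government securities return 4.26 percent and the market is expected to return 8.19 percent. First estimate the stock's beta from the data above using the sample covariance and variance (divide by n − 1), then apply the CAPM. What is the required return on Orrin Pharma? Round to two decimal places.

Mean R_i = (5.1 + 5.2 + 11.8 − 7.3 − 1.8 + 2.6 − 2.2) / 7 = 1.9143%
Mean R_m = (5.2 + 2.9 + 8.7 − 6.6 − 1.7 − 0.4 − 5.2) / 7 = 0.4143%
Σ(R_i − R̄_i)(R_m − R̄_m) = 200.3486  ⇒  Cov = 200.3486 / 6 = 33.3914
Σ(R_m − R̄_m)² = 183.5886  ⇒  Var(R_m) = 183.5886 / 6 = 30.5981
β = Cov / Var(R_m) = 33.3914 / 30.5981 = 1.0913
MRP = 8.19% − 4.26% = 3.93%
E(R) = R_f + β × MRP = 4.26% + 1.0913 × 3.93% = 8.55%

8.55%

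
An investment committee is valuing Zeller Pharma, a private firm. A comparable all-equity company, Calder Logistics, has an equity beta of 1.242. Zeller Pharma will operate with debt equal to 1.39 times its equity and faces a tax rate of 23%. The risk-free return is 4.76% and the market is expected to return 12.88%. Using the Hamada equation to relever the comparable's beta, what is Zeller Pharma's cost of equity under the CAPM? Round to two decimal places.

25.64%

β_L = β_U × [1 + (1 − t)(D/E)] = 1.242 × [1 + (1 − 0.23) × 1.39]
    = 1.242 × [1 + 0.77 × 1.39] = 1.242 × 2.0703 = 2.5713
MRP = 12.88% − 4.76% = 8.12%
E(R) = R_f + β_L × MRP = 4.76% + 2.5713 × 8.12% = 25.64%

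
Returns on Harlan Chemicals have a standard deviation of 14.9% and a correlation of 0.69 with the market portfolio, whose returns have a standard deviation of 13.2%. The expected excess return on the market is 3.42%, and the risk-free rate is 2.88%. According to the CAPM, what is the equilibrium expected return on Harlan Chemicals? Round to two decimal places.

5.54%

β = ρ × σ_i / σ_m = 0.69 × 14.9% / 13.2% = 0.7789
E(R) = 2.88% + 0.7789 × 3.42% = 5.54%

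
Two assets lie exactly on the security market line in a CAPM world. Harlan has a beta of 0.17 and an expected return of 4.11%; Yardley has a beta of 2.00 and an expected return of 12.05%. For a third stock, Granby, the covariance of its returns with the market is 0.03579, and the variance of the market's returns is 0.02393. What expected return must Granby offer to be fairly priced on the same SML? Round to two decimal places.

MRP = (12.05% − 4.11%) / (2.00 − 0.17) = 4.3388%
R_f = 4.11% − 0.17 × 4.3388% = 3.3724%
β_Granby = Cov / Var(R_m) = 0.03579 / 0.02393 = 1.4956
E(R_Granby) = R_f + β × MRP = 3.3724% + 1.4956 × 4.3388% = 9.86%

9.86%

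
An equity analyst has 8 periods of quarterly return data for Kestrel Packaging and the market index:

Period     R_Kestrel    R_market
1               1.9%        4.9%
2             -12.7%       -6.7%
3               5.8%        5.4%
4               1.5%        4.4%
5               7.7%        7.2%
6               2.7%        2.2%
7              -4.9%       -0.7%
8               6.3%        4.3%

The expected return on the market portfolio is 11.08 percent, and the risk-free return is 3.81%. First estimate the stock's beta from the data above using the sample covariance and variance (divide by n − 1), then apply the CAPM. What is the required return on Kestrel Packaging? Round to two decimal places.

14.48%

Mean R_i = (1.9 − 12.7 + 5.8 + 1.5 + 7.7 + 2.7 − 4.9 + 6.3) / 8 = 1.0375%
Mean R_m = (4.9 − 6.7 + 5.4 + 4.4 + 7.2 + 2.2 − 0.7 + 4.3) / 8 = 2.6250%
Σ(R_i − R̄_i)(R_m − R̄_m) = 202.4325  ⇒  Cov = 202.4325 / 7 = 28.9189
Σ(R_m − R̄_m)² = 137.9550  ⇒  Var(R_m) = 137.9550 / 7 = 19.7079
β = Cov / Var(R_m) = 28.9189 / 19.7079 = 1.4674
MRP = 11.08% − 3.81% = 7.27%
E(R) = R_f + β × MRP = 3.81% + 1.4674 × 7.27% = 14.48%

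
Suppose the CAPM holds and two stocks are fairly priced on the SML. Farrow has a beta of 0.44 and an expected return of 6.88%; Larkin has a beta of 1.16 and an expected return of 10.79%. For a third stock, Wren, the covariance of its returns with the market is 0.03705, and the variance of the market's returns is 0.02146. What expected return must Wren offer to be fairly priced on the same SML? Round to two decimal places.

13.87%

MRP = (10.79% − 6.88%) / (1.16 − 0.44) = 5.4306%
R_f = 6.88% − 0.44 × 5.4306% = 4.4905%
β_Wren = Cov / Var(R_m) = 0.03705 / 0.02146 = 1.7265
E(R_Wren) = R_f + β × MRP = 4.4905% + 1.7265 × 5.4306% = 13.87%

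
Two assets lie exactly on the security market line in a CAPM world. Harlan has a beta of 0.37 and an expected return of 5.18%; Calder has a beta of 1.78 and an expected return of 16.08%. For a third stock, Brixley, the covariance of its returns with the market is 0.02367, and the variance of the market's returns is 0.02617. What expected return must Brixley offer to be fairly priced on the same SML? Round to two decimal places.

9.31%

MRP = (16.08% − 5.18%) / (1.78 − 0.37) = 7.7305%
R_f = 5.18% − 0.37 × 7.7305% = 2.3197%
β_Brixley = Cov / Var(R_m) = 0.02367 / 0.02617 = 0.9045
E(R_Brixley) = R_f + β × MRP = 2.3197% + 0.9045 × 7.7305% = 9.31%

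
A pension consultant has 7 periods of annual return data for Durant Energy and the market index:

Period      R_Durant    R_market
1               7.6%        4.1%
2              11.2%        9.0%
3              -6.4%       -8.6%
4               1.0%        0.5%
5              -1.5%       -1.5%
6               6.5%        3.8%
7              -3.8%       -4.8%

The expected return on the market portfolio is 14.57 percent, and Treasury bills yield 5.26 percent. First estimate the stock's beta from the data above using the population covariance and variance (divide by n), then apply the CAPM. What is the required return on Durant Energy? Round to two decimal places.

Mean R_i = (7.6 + 11.2 − 6.4 + 1.0 − 1.5 + 6.5 − 3.8) / 7 = 2.0857%
Mean R_m = (4.1 + 9.0 − 8.6 + 0.5 − 1.5 + 3.8 − 4.8) / 7 = 0.3571%
Σ(R_i − R̄_i)(R_m − R̄_m) = 227.4757  ⇒  Cov = 227.4757 / 7 = 32.4965
Σ(R_m − R̄_m)² = 210.8571  ⇒  Var(R_m) = 210.8571 / 7 = 30.1224
β = Cov / Var(R_m) = 32.4965 / 30.1224 = 1.0788
MRP = 14.57% − 5.26% = 9.31%
E(R) = R_f + β × MRP = 5.26% + 1.0788 × 9.31% = 15.30%

15.30%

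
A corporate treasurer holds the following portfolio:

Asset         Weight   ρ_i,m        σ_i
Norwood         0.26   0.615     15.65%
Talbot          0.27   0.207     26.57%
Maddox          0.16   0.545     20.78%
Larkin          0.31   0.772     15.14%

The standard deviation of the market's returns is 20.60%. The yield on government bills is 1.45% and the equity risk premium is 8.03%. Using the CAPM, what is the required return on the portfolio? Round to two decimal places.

5.12%

β_Norwood = 0.615 × 15.65% / 20.60% = 0.4672
β_Talbot = 0.207 × 26.57% / 20.60% = 0.2670
β_Maddox = 0.545 × 20.78% / 20.60% = 0.5498
β_Larkin = 0.772 × 15.14% / 20.60% = 0.5674
β_P = Σ w_i β_i = 0.26×0.4672 + 0.27×0.2670 + 0.16×0.5498 + 0.31×0.5674 = 0.4574
E(R_P) = R_f + β_P × MRP = 1.45% + 0.4574 × 8.03% = 5.12%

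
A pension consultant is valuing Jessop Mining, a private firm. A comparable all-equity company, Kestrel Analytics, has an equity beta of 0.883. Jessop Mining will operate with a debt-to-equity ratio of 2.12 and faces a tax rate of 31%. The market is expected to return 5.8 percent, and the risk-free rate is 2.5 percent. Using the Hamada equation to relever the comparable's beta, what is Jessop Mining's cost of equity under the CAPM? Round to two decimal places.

9.68%

β_L = β_U × [1 + (1 − t)(D/E)] = 0.883 × [1 + (1 − 0.31) × 2.12]
    = 0.883 × [1 + 0.69 × 2.12] = 0.883 × 2.4628 = 2.1747
MRP = 5.8% − 2.5% = 3.30%
E(R) = R_f + β_L × MRP = 2.5% + 2.1747 × 3.3% = 9.68%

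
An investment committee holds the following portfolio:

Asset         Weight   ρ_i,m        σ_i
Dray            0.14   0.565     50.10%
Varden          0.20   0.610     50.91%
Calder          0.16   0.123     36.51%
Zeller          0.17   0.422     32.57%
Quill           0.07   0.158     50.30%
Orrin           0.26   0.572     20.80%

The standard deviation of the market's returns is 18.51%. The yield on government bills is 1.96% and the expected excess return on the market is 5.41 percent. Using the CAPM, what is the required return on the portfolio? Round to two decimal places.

6.89%

β_Dray = 0.565 × 50.10% / 18.51% = 1.5293
β_Varden = 0.610 × 50.91% / 18.51% = 1.6777
β_Calder = 0.123 × 36.51% / 18.51% = 0.2426
β_Zeller = 0.422 × 32.57% / 18.51% = 0.7425
β_Quill = 0.158 × 50.30% / 18.51% = 0.4294
β_Orrin = 0.572 × 20.80% / 18.51% = 0.6428
β_P = Σ w_i β_i = 0.14×1.5293 + 0.20×1.6777 + 0.16×0.2426 + 0.17×0.7425 + 0.07×0.4294 + 0.26×0.6428 = 0.9119
E(R_P) = R_f + β_P × MRP = 1.96% + 0.9119 × 5.41% = 6.89%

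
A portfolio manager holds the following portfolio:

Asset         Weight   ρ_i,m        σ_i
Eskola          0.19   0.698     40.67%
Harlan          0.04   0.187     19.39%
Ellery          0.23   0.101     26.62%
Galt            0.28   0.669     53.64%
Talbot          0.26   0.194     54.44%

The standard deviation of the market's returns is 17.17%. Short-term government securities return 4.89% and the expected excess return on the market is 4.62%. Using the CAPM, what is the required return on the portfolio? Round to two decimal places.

β_Eskola = 0.698 × 40.67% / 17.17% = 1.6533
β_Harlan = 0.187 × 19.39% / 17.17% = 0.2112
β_Ellery = 0.101 × 26.62% / 17.17% = 0.1566
β_Galt = 0.669 × 53.64% / 17.17% = 2.0900
β_Talbot = 0.194 × 54.44% / 17.17% = 0.6151
β_P = Σ w_i β_i = 0.19×1.6533 + 0.04×0.2112 + 0.23×0.1566 + 0.28×2.0900 + 0.26×0.6151 = 1.1037
E(R_P) = R_f + β_P × MRP = 4.89% + 1.1037 × 4.62% = 9.99%

9.99%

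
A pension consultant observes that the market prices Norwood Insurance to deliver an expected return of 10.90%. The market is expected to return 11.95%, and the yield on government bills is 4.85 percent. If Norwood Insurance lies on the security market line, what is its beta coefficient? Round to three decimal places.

0.852

MRP = 11.95% − 4.85% = 7.10%
β = (E(R) − R_f) / MRP = (10.90% − 4.85%) / 7.10% = 6.05% / 7.10% = 0.852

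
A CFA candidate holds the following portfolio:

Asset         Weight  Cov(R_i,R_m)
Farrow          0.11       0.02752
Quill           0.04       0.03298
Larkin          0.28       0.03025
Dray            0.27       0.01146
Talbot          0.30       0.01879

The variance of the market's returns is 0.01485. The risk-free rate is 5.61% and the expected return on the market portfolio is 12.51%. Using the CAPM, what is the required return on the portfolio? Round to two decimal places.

15.62%

β_Farrow = 0.02752 / 0.01485 = 1.8532
β_Quill = 0.03298 / 0.01485 = 2.2209
β_Larkin = 0.03025 / 0.01485 = 2.0370
β_Dray = 0.01146 / 0.01485 = 0.7717
β_Talbot = 0.01879 / 0.01485 = 1.2653
β_P = Σ w_i β_i = 0.11×1.8532 + 0.04×2.2209 + 0.28×2.0370 + 0.27×0.7717 + 0.30×1.2653 = 1.4510
MRP = 12.51% − 5.61% = 6.90%
E(R_P) = R_f + β_P × MRP = 5.61% + 1.4510 × 6.90% = 15.62%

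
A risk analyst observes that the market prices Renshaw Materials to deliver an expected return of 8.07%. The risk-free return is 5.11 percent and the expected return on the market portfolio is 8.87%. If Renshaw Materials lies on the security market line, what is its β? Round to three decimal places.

0.787

MRP = 8.87% − 5.11% = 3.76%
β = (E(R) − R_f) / MRP = (8.07% − 5.11%) / 3.76% = 2.96% / 3.76% = 0.787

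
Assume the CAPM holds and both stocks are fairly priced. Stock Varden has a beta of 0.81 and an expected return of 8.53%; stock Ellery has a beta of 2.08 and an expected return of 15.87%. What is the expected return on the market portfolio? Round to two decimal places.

9.63%

Both satisfy E(R) = R_f + β·MRP, so the slope of the SML is
MRP = (15.87% − 8.53%) / (2.08 − 0.81) = 7.34% / 1.27 = 5.7795%
R_f = E(R_Varden) − β_Varden·MRP = 8.53% − 0.81 × 5.7795% = 3.8486%
E(R_m) = R_f + MRP = 3.8486% + 5.7795% = 9.63%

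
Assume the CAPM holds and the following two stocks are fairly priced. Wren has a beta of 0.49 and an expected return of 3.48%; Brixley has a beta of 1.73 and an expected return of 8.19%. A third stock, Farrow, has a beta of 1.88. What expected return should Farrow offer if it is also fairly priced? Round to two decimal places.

8.76%

MRP (SML slope) = (8.19% − 3.48%) / (1.73 − 0.49) = 4.71% / 1.24 = 3.7984%
R_f (intercept) = 3.48% − 0.49 × 3.7984% = 1.6188%
E(R_Farrow) = R_f + β × MRP = 1.6188% + 1.88 × 3.7984% = 8.76%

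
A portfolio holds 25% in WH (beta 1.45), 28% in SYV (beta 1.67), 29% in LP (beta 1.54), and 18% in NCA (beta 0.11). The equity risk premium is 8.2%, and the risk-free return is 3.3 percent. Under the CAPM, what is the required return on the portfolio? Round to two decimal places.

β_P = Σ w_i β_i = 0.25×1.45 + 0.28×1.67 + 0.29×1.54 + 0.18×0.11 = 1.2965
E(R_P) = R_f + β_P × MRP = 3.3% + 1.2965 × 8.2% = 13.93%

13.93%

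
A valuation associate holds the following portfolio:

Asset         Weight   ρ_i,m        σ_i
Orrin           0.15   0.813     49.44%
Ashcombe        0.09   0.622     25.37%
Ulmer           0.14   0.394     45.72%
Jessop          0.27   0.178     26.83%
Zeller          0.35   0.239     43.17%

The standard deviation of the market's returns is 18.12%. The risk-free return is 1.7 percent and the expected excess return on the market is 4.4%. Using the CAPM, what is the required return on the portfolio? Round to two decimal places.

5.31%

β_Orrin = 0.813 × 49.44% / 18.12% = 2.2183
β_Ashcombe = 0.622 × 25.37% / 18.12% = 0.8709
β_Ulmer = 0.394 × 45.72% / 18.12% = 0.9941
β_Jessop = 0.178 × 26.83% / 18.12% = 0.2636
β_Zeller = 0.239 × 43.17% / 18.12% = 0.5694
β_P = Σ w_i β_i = 0.15×2.2183 + 0.09×0.8709 + 0.14×0.9941 + 0.27×0.2636 + 0.35×0.5694 = 0.8208
E(R_P) = R_f + β_P × MRP = 1.7% + 0.8208 × 4.4% = 5.31%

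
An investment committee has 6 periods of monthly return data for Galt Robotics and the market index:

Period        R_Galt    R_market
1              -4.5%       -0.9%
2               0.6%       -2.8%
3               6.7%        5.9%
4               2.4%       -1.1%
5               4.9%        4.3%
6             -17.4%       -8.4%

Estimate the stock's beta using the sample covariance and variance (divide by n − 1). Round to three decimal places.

1.534

Mean R_i = (-4.5 + 0.6 + 6.7 + 2.4 + 4.9 − 17.4) / 6 = -1.2167%
Mean R_m = (-0.9 − 2.8 + 5.9 − 1.1 + 4.3 − 8.4) / 6 = -0.5000%
Σ(R_i − R̄_i)(R_m − R̄_m) = 202.8400  ⇒  Cov = 202.8400 / 5 = 40.5680
Σ(R_m − R̄_m)² = 132.2200  ⇒  Var(R_m) = 132.2200 / 5 = 26.4440
β = Cov / Var(R_m) = 40.5680 / 26.4440 = 1.5341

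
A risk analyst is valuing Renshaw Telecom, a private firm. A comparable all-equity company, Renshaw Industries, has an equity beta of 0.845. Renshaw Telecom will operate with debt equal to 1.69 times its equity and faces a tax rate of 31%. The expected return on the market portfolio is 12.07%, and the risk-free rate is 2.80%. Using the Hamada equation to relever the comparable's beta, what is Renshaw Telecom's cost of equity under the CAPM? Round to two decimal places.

β_L = β_U × [1 + (1 − t)(D/E)] = 0.845 × [1 + (1 − 0.31) × 1.69]
    = 0.845 × [1 + 0.69 × 1.69] = 0.845 × 2.1661 = 1.8304
MRP = 12.07% − 2.80% = 9.27%
E(R) = R_f + β_L × MRP = 2.80% + 1.8304 × 9.27% = 19.77%

19.77%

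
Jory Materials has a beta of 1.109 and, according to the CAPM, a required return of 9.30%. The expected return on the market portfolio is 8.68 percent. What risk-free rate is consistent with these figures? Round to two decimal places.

E(R) = R_f + β(E(R_m) − R_f) = R_f(1 − β) + β·E(R_m)
9.30% = R_f × (1 − 1.109) + 1.109 × 8.68%
9.30% = R_f × -0.109 + 9.62612%
R_f = (9.30% − 9.62612%) / -0.109 = 2.99%

2.99%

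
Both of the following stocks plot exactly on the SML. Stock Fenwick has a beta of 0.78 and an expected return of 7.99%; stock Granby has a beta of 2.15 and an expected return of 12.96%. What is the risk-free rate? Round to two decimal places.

Both satisfy E(R) = R_f + β·MRP, so the slope of the SML is
MRP = (12.96% − 7.99%) / (2.15 − 0.78) = 4.97% / 1.37 = 3.6277%
R_f = E(R_Fenwick) − β_Fenwick·MRP = 7.99% − 0.78 × 3.6277% = 5.1604%

5.16%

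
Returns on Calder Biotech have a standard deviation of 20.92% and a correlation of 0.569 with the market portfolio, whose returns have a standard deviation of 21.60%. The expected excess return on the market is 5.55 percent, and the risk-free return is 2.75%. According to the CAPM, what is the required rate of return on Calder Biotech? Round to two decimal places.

β = ρ × σ_i / σ_m = 0.569 × 20.92% / 21.60% = 0.5511
E(R) = 2.75% + 0.5511 × 5.55% = 5.81%

5.81%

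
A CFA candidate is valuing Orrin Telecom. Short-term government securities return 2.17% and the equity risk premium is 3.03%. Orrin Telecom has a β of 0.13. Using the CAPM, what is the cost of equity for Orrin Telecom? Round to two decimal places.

E(R) = R_f + β × MRP = 2.17% + 0.13 × 3.03% = 2.56%

2.56%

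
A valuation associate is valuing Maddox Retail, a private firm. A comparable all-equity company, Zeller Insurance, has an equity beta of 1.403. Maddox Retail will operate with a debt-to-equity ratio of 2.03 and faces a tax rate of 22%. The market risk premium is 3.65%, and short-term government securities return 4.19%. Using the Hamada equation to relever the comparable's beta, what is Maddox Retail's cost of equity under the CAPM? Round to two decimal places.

17.42%

β_L = β_U × [1 + (1 − t)(D/E)] = 1.403 × [1 + (1 − 0.22) × 2.03]
    = 1.403 × [1 + 0.78 × 2.03] = 1.403 × 2.5834 = 3.6245
E(R) = R_f + β_L × MRP = 4.19% + 3.6245 × 3.65% = 17.42%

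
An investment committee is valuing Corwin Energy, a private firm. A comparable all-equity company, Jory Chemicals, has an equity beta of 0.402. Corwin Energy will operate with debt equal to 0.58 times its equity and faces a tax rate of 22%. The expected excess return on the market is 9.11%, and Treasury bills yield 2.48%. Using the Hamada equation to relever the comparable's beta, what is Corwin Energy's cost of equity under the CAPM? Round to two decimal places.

7.80%

β_L = β_U × [1 + (1 − t)(D/E)] = 0.402 × [1 + (1 − 0.22) × 0.58]
    = 0.402 × [1 + 0.78 × 0.58] = 0.402 × 1.4524 = 0.5839
E(R) = R_f + β_L × MRP = 2.48% + 0.5839 × 9.11% = 7.80%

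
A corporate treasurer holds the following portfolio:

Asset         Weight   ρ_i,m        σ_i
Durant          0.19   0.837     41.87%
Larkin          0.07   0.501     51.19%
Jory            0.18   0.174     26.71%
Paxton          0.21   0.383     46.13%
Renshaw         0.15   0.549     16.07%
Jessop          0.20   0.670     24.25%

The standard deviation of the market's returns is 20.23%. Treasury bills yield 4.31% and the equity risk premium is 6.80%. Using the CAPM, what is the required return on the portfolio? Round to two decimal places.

β_Durant = 0.837 × 41.87% / 20.23% = 1.7323
β_Larkin = 0.501 × 51.19% / 20.23% = 1.2677
β_Jory = 0.174 × 26.71% / 20.23% = 0.2297
β_Paxton = 0.383 × 46.13% / 20.23% = 0.8733
β_Renshaw = 0.549 × 16.07% / 20.23% = 0.4361
β_Jessop = 0.670 × 24.25% / 20.23% = 0.8031
β_P = Σ w_i β_i = 0.19×1.7323 + 0.07×1.2677 + 0.18×0.2297 + 0.21×0.8733 + 0.15×0.4361 + 0.20×0.8031 = 0.8687
E(R_P) = R_f + β_P × MRP = 4.31% + 0.8687 × 6.80% = 10.22%

10.22%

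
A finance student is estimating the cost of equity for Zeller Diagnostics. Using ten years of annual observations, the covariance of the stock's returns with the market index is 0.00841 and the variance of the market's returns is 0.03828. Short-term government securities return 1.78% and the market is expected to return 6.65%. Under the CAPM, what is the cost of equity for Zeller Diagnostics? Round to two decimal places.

β = Cov(R_i, R_m) / Var(R_m) = 0.00841 / 0.03828 = 0.2197
MRP = 6.65% − 1.78% = 4.87%
E(R) = R_f + β × MRP = 1.78% + 0.2197 × 4.87% = 2.85%

2.85%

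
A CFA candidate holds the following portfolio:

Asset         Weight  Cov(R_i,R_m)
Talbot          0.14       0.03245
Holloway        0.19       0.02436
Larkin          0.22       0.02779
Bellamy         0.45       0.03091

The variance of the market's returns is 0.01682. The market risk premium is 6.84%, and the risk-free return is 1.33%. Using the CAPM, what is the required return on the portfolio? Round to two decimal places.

13.20%

β_Talbot = 0.03245 / 0.01682 = 1.9293
β_Holloway = 0.02436 / 0.01682 = 1.4483
β_Larkin = 0.02779 / 0.01682 = 1.6522
β_Bellamy = 0.03091 / 0.01682 = 1.8377
β_P = Σ w_i β_i = 0.14×1.9293 + 0.19×1.4483 + 0.22×1.6522 + 0.45×1.8377 = 1.7357
E(R_P) = R_f + β_P × MRP = 1.33% + 1.7357 × 6.84% = 13.20%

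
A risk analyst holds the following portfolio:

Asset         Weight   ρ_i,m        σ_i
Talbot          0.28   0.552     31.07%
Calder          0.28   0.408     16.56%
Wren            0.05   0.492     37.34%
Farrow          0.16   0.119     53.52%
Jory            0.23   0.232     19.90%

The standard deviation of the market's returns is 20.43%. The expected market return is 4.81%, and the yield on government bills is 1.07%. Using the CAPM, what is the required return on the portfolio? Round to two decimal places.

β_Talbot = 0.552 × 31.07% / 20.43% = 0.8395
β_Calder = 0.408 × 16.56% / 20.43% = 0.3307
β_Wren = 0.492 × 37.34% / 20.43% = 0.8992
β_Farrow = 0.119 × 53.52% / 20.43% = 0.3117
β_Jory = 0.232 × 19.90% / 20.43% = 0.2260
β_P = Σ w_i β_i = 0.28×0.8395 + 0.28×0.3307 + 0.05×0.8992 + 0.16×0.3117 + 0.23×0.2260 = 0.4745
MRP = 4.81% − 1.07% = 3.74%
E(R_P) = R_f + β_P × MRP = 1.07% + 0.4745 × 3.74% = 2.84%

2.84%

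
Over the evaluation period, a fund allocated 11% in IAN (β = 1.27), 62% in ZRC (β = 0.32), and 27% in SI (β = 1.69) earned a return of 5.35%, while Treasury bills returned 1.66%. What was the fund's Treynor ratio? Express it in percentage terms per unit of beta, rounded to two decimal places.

4.65%

β_P = 0.11×1.27 + 0.62×0.32 + 0.27×1.69 = 0.7944
Treynor = (R_P − R_f) / β_P = (5.35% − 1.66%) / 0.7944 = 3.69% / 0.7944 = 4.65%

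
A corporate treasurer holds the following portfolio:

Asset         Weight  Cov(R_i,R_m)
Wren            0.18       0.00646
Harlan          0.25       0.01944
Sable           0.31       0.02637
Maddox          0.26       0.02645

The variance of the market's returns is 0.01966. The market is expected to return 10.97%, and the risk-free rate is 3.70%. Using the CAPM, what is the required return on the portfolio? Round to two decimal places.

β_Wren = 0.00646 / 0.01966 = 0.3286
β_Harlan = 0.01944 / 0.01966 = 0.9888
β_Sable = 0.02637 / 0.01966 = 1.3413
β_Maddox = 0.02645 / 0.01966 = 1.3454
β_P = Σ w_i β_i = 0.18×0.3286 + 0.25×0.9888 + 0.31×1.3413 + 0.26×1.3454 = 1.0720
MRP = 10.97% − 3.70% = 7.27%
E(R_P) = R_f + β_P × MRP = 3.70% + 1.0720 × 7.27% = 11.49%

11.49%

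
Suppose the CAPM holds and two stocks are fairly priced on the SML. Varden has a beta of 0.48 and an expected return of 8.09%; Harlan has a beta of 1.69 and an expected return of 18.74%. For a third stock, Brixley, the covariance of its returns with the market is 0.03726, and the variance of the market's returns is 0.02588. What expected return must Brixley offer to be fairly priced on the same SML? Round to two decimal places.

MRP = (18.74% − 8.09%) / (1.69 − 0.48) = 8.8017%
R_f = 8.09% − 0.48 × 8.8017% = 3.8652%
β_Brixley = Cov / Var(R_m) = 0.03726 / 0.02588 = 1.4397
E(R_Brixley) = R_f + β × MRP = 3.8652% + 1.4397 × 8.8017% = 16.54%

16.54%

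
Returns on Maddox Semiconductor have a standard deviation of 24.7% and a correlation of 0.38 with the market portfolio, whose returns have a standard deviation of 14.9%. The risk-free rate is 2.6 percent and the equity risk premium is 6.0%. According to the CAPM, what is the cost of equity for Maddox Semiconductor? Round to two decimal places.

β = ρ × σ_i / σ_m = 0.38 × 24.7% / 14.9% = 0.6299
E(R) = 2.6% + 0.6299 × 6.0% = 6.38%

6.38%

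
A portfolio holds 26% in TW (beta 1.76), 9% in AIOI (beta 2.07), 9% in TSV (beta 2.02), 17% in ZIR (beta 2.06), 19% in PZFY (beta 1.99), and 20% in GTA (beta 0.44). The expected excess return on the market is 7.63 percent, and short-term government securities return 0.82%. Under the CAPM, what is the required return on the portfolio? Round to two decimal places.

13.35%

β_P = Σ w_i β_i = 0.26×1.76 + 0.09×2.07 + 0.09×2.02 + 0.17×2.06 + 0.19×1.99 + 0.20×0.44 = 1.6420
E(R_P) = R_f + β_P × MRP = 0.82% + 1.6420 × 7.63% = 13.35%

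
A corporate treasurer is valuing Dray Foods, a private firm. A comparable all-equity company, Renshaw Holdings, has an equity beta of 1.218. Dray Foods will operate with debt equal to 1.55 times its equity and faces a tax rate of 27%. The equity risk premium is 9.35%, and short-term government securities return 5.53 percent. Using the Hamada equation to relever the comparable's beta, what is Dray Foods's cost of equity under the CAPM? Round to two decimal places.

29.80%

β_L = β_U × [1 + (1 − t)(D/E)] = 1.218 × [1 + (1 − 0.27) × 1.55]
    = 1.218 × [1 + 0.73 × 1.55] = 1.218 × 2.1315 = 2.5962
E(R) = R_f + β_L × MRP = 5.53% + 2.5962 × 9.35% = 29.80%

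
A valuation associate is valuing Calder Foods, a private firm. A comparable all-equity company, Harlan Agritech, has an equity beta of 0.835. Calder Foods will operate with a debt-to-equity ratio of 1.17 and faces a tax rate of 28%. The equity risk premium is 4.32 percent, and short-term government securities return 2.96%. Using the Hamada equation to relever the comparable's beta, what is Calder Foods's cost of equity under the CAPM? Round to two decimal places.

β_L = β_U × [1 + (1 − t)(D/E)] = 0.835 × [1 + (1 − 0.28) × 1.17]
    = 0.835 × [1 + 0.72 × 1.17] = 0.835 × 1.8424 = 1.5384
E(R) = R_f + β_L × MRP = 2.96% + 1.5384 × 4.32% = 9.61%

9.61%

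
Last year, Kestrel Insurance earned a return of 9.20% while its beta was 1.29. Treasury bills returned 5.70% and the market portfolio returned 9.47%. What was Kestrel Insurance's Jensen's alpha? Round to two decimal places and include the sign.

-1.36%

Market excess return = 9.47% − 5.70% = 3.77%
CAPM benchmark = R_f + β(R_m − R_f) = 5.70% + 1.29 × 3.77% = 10.5633%
α = actual − benchmark = 9.20% − 10.5633% = -1.36%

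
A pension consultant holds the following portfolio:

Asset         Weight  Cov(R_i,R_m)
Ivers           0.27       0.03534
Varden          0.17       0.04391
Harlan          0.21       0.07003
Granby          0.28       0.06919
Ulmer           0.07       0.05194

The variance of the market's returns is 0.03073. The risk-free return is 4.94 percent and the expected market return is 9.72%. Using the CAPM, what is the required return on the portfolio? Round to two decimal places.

β_Ivers = 0.03534 / 0.03073 = 1.1500
β_Varden = 0.04391 / 0.03073 = 1.4289
β_Harlan = 0.07003 / 0.03073 = 2.2789
β_Granby = 0.06919 / 0.03073 = 2.2515
β_Ulmer = 0.05194 / 0.03073 = 1.6902
β_P = Σ w_i β_i = 0.27×1.1500 + 0.17×1.4289 + 0.21×2.2789 + 0.28×2.2515 + 0.07×1.6902 = 1.7807
MRP = 9.72% − 4.94% = 4.78%
E(R_P) = R_f + β_P × MRP = 4.94% + 1.7807 × 4.78% = 13.45%

13.45%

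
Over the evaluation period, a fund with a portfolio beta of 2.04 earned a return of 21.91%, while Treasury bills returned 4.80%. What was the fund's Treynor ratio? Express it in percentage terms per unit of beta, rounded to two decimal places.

8.39%

Treynor = (R_P − R_f) / β_P = (21.91% − 4.80%) / 2.0400 = 17.11% / 2.0400 = 8.39%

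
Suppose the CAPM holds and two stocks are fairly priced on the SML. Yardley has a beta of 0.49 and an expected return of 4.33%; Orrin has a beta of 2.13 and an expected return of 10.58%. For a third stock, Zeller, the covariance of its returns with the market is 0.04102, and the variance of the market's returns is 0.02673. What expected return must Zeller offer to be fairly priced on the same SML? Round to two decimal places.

MRP = (10.58% − 4.33%) / (2.13 − 0.49) = 3.8110%
R_f = 4.33% − 0.49 × 3.8110% = 2.4626%
β_Zeller = Cov / Var(R_m) = 0.04102 / 0.02673 = 1.5346
E(R_Zeller) = R_f + β × MRP = 2.4626% + 1.5346 × 3.8110% = 8.31%

8.31%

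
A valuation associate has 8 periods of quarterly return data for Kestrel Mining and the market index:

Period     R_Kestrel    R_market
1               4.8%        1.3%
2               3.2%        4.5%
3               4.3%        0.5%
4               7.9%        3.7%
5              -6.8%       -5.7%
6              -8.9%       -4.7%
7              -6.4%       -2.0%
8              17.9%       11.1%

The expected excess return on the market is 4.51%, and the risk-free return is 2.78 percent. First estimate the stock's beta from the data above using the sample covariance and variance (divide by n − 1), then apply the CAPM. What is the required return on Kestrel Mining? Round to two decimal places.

9.86%

Mean R_i = (4.8 + 3.2 + 4.3 + 7.9 − 6.8 − 8.9 − 6.4 + 17.9) / 8 = 2.0000%
Mean R_m = (1.3 + 4.5 + 0.5 + 3.7 − 5.7 − 4.7 − 2.0 + 11.1) / 8 = 1.0875%
Σ(R_i − R̄_i)(R_m − R̄_m) = 326.7000  ⇒  Cov = 326.7000 / 7 = 46.6714
Σ(R_m − R̄_m)² = 208.2088  ⇒  Var(R_m) = 208.2088 / 7 = 29.7441
β = Cov / Var(R_m) = 46.6714 / 29.7441 = 1.5691
E(R) = R_f + β × MRP = 2.78% + 1.5691 × 4.51% = 9.86%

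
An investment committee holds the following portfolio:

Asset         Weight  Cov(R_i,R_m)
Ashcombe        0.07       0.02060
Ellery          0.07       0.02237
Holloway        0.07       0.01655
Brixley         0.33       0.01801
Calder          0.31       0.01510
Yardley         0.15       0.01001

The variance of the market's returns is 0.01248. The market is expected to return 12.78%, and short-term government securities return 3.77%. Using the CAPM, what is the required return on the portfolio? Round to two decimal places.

β_Ashcombe = 0.02060 / 0.01248 = 1.6506
β_Ellery = 0.02237 / 0.01248 = 1.7925
β_Holloway = 0.01655 / 0.01248 = 1.3261
β_Brixley = 0.01801 / 0.01248 = 1.4431
β_Calder = 0.01510 / 0.01248 = 1.2099
β_Yardley = 0.01001 / 0.01248 = 0.8021
β_P = Σ w_i β_i = 0.07×1.6506 + 0.07×1.7925 + 0.07×1.3261 + 0.33×1.4431 + 0.31×1.2099 + 0.15×0.8021 = 1.3055
MRP = 12.78% − 3.77% = 9.01%
E(R_P) = R_f + β_P × MRP = 3.77% + 1.3055 × 9.01% = 15.53%

15.53%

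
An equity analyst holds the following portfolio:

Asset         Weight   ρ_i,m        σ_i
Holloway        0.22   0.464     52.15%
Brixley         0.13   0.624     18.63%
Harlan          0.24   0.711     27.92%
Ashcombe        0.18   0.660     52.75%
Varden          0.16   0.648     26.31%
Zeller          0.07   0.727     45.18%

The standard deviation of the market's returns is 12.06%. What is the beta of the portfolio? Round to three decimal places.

β_Holloway = 0.464 × 52.15% / 12.06% = 2.0064
β_Brixley = 0.624 × 18.63% / 12.06% = 0.9639
β_Harlan = 0.711 × 27.92% / 12.06% = 1.6460
β_Ashcombe = 0.660 × 52.75% / 12.06% = 2.8868
β_Varden = 0.648 × 26.31% / 12.06% = 1.4137
β_Zeller = 0.727 × 45.18% / 12.06% = 2.7235
β_P = Σ w_i β_i = 0.22×2.0064 + 0.13×0.9639 + 0.24×1.6460 + 0.18×2.8868 + 0.16×1.4137 + 0.07×2.7235 = 1.8982

1.898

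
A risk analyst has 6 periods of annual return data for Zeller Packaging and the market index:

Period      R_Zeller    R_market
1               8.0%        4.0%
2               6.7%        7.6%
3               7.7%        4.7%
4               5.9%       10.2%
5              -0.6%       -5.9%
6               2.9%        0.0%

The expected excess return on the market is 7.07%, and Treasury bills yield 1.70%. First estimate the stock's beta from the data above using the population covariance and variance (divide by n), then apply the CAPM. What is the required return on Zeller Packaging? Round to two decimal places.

5.05%

Mean R_i = (8.0 + 6.7 + 7.7 + 5.9 − 0.6 + 2.9) / 6 = 5.1000%
Mean R_m = (4.0 + 7.6 + 4.7 + 10.2 − 5.9 + 0.0) / 6 = 3.4333%
Σ(R_i − R̄_i)(R_m − R̄_m) = 77.7700  ⇒  Cov = 77.7700 / 6 = 12.9617
Σ(R_m − R̄_m)² = 163.9733  ⇒  Var(R_m) = 163.9733 / 6 = 27.3289
β = Cov / Var(R_m) = 12.9617 / 27.3289 = 0.4743
E(R) = R_f + β × MRP = 1.70% + 0.4743 × 7.07% = 5.05%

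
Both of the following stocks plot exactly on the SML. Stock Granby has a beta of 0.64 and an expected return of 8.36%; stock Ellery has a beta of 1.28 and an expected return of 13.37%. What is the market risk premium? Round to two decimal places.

Both satisfy E(R) = R_f + β·MRP, so the slope of the SML is
MRP = (13.37% − 8.36%) / (1.28 − 0.64) = 5.01% / 0.64 = 7.8281%

7.83%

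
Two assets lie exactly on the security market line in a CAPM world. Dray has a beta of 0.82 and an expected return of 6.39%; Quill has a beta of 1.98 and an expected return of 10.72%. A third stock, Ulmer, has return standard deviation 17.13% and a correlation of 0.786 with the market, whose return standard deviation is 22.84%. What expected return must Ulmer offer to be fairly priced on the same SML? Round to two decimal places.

5.53%

MRP = (10.72% − 6.39%) / (1.98 − 0.82) = 3.7328%
R_f = 6.39% − 0.82 × 3.7328% = 3.3291%
β_Ulmer = ρ·σ_i/σ_m = 0.786 × 17.13 / 22.84 = 0.5895
E(R_Ulmer) = R_f + β × MRP = 3.3291% + 0.5895 × 3.7328% = 5.53%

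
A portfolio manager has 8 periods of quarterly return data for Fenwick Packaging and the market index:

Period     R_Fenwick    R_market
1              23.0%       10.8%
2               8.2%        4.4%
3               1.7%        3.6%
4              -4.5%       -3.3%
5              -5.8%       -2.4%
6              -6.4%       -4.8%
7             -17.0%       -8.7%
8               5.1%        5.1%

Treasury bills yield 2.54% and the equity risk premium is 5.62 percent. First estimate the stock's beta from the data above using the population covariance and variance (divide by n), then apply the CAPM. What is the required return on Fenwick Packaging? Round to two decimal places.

12.73%

Mean R_i = (23.0 + 8.2 + 1.7 − 4.5 − 5.8 − 6.4 − 17.0 + 5.1) / 8 = 0.5375%
Mean R_m = (10.8 + 4.4 + 3.6 − 3.3 − 2.4 − 4.8 − 8.7 + 5.1) / 8 = 0.5875%
Σ(R_i − R̄_i)(R_m − R̄_m) = 521.4738  ⇒  Cov = 521.4738 / 8 = 65.1842
Σ(R_m − R̄_m)² = 287.5888  ⇒  Var(R_m) = 287.5888 / 8 = 35.9486
β = Cov / Var(R_m) = 65.1842 / 35.9486 = 1.8133
E(R) = R_f + β × MRP = 2.54% + 1.8133 × 5.62% = 12.73%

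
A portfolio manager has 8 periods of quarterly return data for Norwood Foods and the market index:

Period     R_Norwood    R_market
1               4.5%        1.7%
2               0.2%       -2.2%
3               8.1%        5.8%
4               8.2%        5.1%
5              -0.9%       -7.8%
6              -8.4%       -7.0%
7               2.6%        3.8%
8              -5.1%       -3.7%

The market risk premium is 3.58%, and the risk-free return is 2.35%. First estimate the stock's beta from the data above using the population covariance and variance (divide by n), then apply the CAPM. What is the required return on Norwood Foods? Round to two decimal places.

Mean R_i = (4.5 + 0.2 + 8.1 + 8.2 − 0.9 − 8.4 + 2.6 − 5.1) / 8 = 1.1500%
Mean R_m = (1.7 − 2.2 + 5.8 + 5.1 − 7.8 − 7.0 + 3.8 − 3.7) / 8 = -0.5375%
Σ(R_i − R̄_i)(R_m − R̄_m) = 195.5250  ⇒  Cov = 195.5250 / 8 = 24.4406
Σ(R_m − R̄_m)² = 203.0388  ⇒  Var(R_m) = 203.0388 / 8 = 25.3799
β = Cov / Var(R_m) = 24.4406 / 25.3799 = 0.9630
E(R) = R_f + β × MRP = 2.35% + 0.9630 × 3.58% = 5.80%

5.80%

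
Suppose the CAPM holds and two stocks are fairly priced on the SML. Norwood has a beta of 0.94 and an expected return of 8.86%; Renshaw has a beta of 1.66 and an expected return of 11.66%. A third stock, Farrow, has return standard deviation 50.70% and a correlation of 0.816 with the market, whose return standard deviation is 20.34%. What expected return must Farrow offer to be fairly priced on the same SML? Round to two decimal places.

MRP = (11.66% − 8.86%) / (1.66 − 0.94) = 3.8889%
R_f = 8.86% − 0.94 × 3.8889% = 5.2044%
β_Farrow = ρ·σ_i/σ_m = 0.816 × 50.70 / 20.34 = 2.0340
E(R_Farrow) = R_f + β × MRP = 5.2044% + 2.0340 × 3.8889% = 13.11%

13.11%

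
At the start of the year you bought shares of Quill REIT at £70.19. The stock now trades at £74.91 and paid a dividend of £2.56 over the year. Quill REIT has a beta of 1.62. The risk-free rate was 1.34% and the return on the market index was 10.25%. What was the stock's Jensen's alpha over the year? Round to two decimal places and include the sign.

-5.40%

Realised HPR = (P1 + D1 − P0) / P0 = (74.91 + 2.56 − 70.19) / 70.19 = 7.28 / 70.19 = 10.3718%
MRP = 10.25% − 1.34% = 8.91%
CAPM required = R_f + β·MRP = 1.34% + 1.62 × 8.91% = 15.7742%
α = realised − required = 10.3718% − 15.7742% = -5.40%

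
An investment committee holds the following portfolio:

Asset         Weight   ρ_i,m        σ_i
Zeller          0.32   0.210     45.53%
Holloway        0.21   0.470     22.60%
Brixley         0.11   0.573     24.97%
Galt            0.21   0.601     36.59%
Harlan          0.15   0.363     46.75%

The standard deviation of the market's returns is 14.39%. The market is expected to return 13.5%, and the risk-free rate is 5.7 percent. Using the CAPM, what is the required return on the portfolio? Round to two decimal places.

13.30%

β_Zeller = 0.210 × 45.53% / 14.39% = 0.6644
β_Holloway = 0.470 × 22.60% / 14.39% = 0.7382
β_Brixley = 0.573 × 24.97% / 14.39% = 0.9943
β_Galt = 0.601 × 36.59% / 14.39% = 1.5282
β_Harlan = 0.363 × 46.75% / 14.39% = 1.1793
β_P = Σ w_i β_i = 0.32×0.6644 + 0.21×0.7382 + 0.11×0.9943 + 0.21×1.5282 + 0.15×1.1793 = 0.9748
MRP = 13.5% − 5.7% = 7.80%
E(R_P) = R_f + β_P × MRP = 5.7% + 0.9748 × 7.8% = 13.30%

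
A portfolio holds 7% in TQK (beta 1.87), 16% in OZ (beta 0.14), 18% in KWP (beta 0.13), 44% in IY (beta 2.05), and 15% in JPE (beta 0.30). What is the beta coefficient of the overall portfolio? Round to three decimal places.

β_P = Σ w_i β_i = 0.07×1.87 + 0.16×0.14 + 0.18×0.13 + 0.44×2.05 + 0.15×0.30 = 1.1237

1.124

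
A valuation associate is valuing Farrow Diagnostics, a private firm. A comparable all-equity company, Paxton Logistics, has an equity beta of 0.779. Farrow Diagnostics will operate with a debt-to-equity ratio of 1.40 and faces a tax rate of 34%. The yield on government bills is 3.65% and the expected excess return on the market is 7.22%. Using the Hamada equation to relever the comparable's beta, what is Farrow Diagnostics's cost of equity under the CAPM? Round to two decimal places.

β_L = β_U × [1 + (1 − t)(D/E)] = 0.779 × [1 + (1 − 0.34) × 1.40]
    = 0.779 × [1 + 0.66 × 1.40] = 0.779 × 1.9240 = 1.4988
E(R) = R_f + β_L × MRP = 3.65% + 1.4988 × 7.22% = 14.47%

14.47%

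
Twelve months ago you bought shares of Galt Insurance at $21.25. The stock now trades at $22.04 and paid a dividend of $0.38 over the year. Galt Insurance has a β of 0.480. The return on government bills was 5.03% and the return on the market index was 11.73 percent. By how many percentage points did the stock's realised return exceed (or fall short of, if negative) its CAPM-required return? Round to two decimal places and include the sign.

Realised HPR = (P1 + D1 − P0) / P0 = (22.04 + 0.38 − 21.25) / 21.25 = 1.17 / 21.25 = 5.5059%
MRP = 11.73% − 5.03% = 6.70%
CAPM required = R_f + β·MRP = 5.03% + 0.480 × 6.70% = 8.24600%
α = realised − required = 5.5059% − 8.24600% = -2.74%

-2.74%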